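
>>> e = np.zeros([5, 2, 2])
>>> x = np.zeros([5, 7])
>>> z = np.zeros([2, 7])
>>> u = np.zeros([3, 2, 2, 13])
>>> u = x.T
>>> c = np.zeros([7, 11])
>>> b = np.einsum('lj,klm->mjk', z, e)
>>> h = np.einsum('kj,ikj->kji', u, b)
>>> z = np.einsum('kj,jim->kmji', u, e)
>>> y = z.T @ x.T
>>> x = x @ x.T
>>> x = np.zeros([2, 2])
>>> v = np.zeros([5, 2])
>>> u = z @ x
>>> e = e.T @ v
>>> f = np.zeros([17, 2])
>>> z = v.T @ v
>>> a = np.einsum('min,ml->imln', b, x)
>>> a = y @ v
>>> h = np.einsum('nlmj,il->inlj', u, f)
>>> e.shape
(2, 2, 2)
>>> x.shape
(2, 2)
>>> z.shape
(2, 2)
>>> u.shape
(7, 2, 5, 2)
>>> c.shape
(7, 11)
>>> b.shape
(2, 7, 5)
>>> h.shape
(17, 7, 2, 2)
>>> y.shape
(2, 5, 2, 5)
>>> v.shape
(5, 2)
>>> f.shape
(17, 2)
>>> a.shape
(2, 5, 2, 2)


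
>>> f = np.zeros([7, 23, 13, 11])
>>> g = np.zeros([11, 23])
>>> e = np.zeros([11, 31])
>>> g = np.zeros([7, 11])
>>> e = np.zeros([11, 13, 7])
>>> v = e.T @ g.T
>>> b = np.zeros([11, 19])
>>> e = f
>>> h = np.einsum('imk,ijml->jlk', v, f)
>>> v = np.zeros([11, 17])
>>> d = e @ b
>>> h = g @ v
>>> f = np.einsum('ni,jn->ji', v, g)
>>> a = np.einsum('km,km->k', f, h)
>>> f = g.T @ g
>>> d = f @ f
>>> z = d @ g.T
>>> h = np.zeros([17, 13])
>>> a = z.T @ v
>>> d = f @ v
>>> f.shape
(11, 11)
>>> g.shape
(7, 11)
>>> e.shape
(7, 23, 13, 11)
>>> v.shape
(11, 17)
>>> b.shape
(11, 19)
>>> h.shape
(17, 13)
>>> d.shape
(11, 17)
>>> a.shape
(7, 17)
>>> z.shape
(11, 7)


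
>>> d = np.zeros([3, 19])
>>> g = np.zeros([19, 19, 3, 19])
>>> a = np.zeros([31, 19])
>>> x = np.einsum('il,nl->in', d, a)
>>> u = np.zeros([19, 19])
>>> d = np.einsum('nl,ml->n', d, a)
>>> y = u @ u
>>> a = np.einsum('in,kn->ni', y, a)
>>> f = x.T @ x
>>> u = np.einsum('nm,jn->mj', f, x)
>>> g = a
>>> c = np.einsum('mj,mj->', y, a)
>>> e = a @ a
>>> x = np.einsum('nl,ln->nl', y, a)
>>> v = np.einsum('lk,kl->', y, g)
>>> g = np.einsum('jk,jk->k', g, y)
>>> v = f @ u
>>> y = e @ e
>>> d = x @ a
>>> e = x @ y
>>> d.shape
(19, 19)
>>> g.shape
(19,)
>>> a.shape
(19, 19)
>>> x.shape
(19, 19)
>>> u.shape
(31, 3)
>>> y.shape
(19, 19)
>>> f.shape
(31, 31)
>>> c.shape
()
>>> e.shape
(19, 19)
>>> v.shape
(31, 3)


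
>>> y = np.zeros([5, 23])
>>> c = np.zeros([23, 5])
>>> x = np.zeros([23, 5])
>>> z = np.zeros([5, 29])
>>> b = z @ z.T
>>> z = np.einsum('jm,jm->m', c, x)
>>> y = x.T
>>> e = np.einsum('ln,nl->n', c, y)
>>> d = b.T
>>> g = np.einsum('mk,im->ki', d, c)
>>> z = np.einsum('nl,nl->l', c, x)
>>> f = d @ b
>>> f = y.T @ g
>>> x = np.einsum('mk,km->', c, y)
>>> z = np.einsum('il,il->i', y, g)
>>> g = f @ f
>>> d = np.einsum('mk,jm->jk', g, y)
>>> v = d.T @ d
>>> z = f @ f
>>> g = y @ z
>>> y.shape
(5, 23)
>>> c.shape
(23, 5)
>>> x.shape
()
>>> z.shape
(23, 23)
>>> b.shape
(5, 5)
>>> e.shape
(5,)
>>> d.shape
(5, 23)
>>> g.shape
(5, 23)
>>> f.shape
(23, 23)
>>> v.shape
(23, 23)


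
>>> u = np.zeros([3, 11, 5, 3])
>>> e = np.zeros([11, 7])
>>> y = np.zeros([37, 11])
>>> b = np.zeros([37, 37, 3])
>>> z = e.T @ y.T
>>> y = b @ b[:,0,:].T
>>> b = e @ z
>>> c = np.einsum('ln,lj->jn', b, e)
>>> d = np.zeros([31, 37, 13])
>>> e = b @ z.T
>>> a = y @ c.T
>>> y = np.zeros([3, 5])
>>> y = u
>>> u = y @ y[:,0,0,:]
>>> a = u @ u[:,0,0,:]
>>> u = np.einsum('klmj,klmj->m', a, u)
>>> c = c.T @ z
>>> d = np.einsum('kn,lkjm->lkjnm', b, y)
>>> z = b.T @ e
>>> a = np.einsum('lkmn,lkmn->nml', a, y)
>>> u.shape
(5,)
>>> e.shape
(11, 7)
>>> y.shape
(3, 11, 5, 3)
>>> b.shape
(11, 37)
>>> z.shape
(37, 7)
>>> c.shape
(37, 37)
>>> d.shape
(3, 11, 5, 37, 3)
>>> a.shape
(3, 5, 3)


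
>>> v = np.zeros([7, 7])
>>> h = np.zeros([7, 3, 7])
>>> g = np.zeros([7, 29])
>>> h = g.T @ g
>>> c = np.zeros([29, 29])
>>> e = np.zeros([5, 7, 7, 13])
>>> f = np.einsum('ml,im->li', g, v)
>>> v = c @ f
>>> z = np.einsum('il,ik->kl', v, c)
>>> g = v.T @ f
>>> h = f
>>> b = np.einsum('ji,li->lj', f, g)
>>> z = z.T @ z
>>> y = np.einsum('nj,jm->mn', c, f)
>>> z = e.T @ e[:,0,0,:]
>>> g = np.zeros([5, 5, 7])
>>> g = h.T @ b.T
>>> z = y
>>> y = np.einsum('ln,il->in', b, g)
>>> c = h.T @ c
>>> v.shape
(29, 7)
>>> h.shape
(29, 7)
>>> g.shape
(7, 7)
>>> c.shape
(7, 29)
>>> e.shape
(5, 7, 7, 13)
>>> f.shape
(29, 7)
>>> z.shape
(7, 29)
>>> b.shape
(7, 29)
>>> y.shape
(7, 29)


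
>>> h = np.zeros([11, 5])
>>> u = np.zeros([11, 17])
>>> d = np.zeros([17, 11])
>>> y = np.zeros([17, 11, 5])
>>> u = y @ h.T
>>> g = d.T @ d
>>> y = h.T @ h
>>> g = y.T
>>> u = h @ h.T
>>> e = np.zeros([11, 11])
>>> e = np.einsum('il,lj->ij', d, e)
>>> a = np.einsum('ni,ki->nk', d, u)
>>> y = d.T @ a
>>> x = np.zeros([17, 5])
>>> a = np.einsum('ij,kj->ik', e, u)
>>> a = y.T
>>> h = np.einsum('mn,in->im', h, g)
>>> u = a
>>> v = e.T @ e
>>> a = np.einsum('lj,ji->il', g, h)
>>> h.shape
(5, 11)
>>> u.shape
(11, 11)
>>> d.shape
(17, 11)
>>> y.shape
(11, 11)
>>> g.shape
(5, 5)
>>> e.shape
(17, 11)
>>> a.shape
(11, 5)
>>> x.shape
(17, 5)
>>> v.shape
(11, 11)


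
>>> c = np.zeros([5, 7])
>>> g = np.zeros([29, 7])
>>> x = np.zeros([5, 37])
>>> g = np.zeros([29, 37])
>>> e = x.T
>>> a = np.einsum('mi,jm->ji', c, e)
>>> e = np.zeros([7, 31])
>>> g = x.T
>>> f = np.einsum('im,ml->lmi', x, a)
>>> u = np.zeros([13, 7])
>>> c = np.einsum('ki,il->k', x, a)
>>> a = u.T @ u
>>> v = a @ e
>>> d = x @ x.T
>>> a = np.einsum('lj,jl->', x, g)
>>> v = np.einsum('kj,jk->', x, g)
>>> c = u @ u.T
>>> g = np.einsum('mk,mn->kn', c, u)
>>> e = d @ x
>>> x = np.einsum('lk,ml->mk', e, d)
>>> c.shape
(13, 13)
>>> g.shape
(13, 7)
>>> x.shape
(5, 37)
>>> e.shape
(5, 37)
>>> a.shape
()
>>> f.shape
(7, 37, 5)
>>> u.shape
(13, 7)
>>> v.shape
()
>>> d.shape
(5, 5)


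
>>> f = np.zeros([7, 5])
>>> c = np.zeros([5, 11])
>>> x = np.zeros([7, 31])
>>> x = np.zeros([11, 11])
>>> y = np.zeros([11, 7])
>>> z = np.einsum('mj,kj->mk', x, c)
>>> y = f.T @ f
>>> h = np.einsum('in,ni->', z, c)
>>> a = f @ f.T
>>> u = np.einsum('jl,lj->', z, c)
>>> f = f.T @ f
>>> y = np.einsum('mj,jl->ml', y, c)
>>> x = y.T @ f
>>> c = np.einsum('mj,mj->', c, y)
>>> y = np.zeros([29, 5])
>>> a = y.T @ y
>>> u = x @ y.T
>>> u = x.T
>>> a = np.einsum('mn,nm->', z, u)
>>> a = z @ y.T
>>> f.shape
(5, 5)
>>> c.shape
()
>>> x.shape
(11, 5)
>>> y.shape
(29, 5)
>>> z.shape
(11, 5)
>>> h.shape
()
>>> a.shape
(11, 29)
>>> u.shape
(5, 11)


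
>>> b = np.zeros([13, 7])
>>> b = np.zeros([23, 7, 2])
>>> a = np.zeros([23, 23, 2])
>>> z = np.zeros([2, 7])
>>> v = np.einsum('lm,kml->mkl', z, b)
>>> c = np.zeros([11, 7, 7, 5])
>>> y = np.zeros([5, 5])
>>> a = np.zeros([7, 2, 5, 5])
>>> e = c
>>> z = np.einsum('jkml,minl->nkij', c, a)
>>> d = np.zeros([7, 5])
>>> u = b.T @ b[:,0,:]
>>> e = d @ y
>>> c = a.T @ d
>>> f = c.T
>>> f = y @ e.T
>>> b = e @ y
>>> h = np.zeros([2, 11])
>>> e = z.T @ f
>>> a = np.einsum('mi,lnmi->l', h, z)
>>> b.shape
(7, 5)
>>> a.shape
(5,)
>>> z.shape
(5, 7, 2, 11)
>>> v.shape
(7, 23, 2)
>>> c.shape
(5, 5, 2, 5)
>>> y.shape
(5, 5)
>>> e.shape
(11, 2, 7, 7)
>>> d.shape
(7, 5)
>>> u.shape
(2, 7, 2)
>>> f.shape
(5, 7)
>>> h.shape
(2, 11)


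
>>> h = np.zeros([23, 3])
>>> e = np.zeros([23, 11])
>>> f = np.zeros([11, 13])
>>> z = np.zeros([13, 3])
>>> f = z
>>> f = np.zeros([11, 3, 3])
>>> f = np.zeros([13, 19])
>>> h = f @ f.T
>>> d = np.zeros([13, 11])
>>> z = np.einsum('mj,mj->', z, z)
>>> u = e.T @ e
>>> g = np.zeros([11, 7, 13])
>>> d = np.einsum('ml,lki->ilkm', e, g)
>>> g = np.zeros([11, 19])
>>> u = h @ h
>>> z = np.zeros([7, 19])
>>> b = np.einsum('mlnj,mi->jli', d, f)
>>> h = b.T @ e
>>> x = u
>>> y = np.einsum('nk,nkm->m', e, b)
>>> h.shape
(19, 11, 11)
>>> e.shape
(23, 11)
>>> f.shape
(13, 19)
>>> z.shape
(7, 19)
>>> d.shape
(13, 11, 7, 23)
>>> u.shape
(13, 13)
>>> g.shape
(11, 19)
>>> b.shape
(23, 11, 19)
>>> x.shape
(13, 13)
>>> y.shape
(19,)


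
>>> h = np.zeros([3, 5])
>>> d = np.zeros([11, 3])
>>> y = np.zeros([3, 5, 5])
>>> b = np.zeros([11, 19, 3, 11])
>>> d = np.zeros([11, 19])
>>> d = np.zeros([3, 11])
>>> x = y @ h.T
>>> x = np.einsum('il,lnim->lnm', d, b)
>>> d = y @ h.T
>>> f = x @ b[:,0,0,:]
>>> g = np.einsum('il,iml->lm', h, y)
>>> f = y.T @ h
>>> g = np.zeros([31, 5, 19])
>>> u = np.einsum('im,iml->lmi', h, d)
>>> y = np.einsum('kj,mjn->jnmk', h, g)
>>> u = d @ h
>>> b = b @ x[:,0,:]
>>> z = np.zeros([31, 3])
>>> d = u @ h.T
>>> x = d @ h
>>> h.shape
(3, 5)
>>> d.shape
(3, 5, 3)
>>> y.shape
(5, 19, 31, 3)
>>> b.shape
(11, 19, 3, 11)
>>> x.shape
(3, 5, 5)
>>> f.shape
(5, 5, 5)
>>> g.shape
(31, 5, 19)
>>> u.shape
(3, 5, 5)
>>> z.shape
(31, 3)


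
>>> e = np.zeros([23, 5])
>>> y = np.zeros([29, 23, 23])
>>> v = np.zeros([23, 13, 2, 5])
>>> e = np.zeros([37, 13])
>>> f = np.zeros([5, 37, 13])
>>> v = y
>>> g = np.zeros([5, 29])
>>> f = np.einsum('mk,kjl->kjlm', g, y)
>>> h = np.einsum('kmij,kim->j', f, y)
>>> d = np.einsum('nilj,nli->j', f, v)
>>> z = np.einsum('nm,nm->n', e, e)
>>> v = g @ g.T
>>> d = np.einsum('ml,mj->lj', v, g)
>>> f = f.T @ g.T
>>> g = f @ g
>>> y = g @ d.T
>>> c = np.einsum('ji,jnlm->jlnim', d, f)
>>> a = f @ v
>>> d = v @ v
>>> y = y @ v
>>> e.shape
(37, 13)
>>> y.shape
(5, 23, 23, 5)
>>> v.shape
(5, 5)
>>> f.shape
(5, 23, 23, 5)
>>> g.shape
(5, 23, 23, 29)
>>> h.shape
(5,)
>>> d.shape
(5, 5)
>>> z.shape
(37,)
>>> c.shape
(5, 23, 23, 29, 5)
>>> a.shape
(5, 23, 23, 5)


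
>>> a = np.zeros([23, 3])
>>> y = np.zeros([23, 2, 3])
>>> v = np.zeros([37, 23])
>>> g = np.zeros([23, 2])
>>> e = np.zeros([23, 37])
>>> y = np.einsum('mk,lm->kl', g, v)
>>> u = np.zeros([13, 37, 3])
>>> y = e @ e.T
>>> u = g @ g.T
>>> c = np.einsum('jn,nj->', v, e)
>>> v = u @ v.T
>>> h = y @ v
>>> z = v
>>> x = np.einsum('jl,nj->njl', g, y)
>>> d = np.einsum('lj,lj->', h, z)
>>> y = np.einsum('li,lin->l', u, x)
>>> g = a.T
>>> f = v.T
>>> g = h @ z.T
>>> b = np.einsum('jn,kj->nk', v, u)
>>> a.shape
(23, 3)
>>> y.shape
(23,)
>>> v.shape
(23, 37)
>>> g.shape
(23, 23)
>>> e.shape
(23, 37)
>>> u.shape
(23, 23)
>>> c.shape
()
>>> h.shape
(23, 37)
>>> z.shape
(23, 37)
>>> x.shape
(23, 23, 2)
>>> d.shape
()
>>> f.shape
(37, 23)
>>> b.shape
(37, 23)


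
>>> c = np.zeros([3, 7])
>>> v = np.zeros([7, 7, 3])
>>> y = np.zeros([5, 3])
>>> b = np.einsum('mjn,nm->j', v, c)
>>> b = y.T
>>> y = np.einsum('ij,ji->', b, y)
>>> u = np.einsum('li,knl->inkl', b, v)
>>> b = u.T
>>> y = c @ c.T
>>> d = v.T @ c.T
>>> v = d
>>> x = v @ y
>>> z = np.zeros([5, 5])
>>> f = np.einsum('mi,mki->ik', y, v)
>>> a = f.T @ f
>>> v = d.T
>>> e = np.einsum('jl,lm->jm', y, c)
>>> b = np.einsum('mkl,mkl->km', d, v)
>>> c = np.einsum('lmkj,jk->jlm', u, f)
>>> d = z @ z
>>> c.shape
(3, 5, 7)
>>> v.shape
(3, 7, 3)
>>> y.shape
(3, 3)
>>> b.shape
(7, 3)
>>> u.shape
(5, 7, 7, 3)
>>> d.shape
(5, 5)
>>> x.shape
(3, 7, 3)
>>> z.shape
(5, 5)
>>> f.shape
(3, 7)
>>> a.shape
(7, 7)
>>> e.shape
(3, 7)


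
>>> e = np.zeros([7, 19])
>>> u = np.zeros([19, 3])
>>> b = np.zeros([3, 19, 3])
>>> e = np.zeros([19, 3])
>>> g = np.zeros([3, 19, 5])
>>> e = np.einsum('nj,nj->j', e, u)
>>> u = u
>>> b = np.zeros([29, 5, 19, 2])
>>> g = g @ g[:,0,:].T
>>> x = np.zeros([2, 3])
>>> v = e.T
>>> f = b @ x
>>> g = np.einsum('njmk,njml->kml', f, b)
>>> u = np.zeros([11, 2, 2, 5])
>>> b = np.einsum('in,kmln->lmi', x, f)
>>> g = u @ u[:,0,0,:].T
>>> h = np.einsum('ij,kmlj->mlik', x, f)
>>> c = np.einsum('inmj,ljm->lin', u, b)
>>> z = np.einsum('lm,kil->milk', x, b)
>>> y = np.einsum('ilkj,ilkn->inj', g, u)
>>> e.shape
(3,)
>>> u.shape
(11, 2, 2, 5)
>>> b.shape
(19, 5, 2)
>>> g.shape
(11, 2, 2, 11)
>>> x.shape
(2, 3)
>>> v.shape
(3,)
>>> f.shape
(29, 5, 19, 3)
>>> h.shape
(5, 19, 2, 29)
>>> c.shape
(19, 11, 2)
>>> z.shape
(3, 5, 2, 19)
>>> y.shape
(11, 5, 11)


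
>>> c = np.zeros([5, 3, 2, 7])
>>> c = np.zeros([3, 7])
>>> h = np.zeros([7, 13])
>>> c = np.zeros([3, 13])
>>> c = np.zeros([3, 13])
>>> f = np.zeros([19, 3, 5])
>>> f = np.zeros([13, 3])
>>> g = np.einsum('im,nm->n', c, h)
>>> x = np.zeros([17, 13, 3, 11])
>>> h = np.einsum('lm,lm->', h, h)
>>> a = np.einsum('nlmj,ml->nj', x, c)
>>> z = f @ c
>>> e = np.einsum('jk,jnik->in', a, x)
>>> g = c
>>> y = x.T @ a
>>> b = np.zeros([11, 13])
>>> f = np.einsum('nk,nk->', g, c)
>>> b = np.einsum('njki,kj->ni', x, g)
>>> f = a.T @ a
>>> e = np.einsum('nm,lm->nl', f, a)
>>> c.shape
(3, 13)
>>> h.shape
()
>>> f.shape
(11, 11)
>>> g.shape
(3, 13)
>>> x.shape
(17, 13, 3, 11)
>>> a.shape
(17, 11)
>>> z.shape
(13, 13)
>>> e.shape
(11, 17)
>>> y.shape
(11, 3, 13, 11)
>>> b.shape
(17, 11)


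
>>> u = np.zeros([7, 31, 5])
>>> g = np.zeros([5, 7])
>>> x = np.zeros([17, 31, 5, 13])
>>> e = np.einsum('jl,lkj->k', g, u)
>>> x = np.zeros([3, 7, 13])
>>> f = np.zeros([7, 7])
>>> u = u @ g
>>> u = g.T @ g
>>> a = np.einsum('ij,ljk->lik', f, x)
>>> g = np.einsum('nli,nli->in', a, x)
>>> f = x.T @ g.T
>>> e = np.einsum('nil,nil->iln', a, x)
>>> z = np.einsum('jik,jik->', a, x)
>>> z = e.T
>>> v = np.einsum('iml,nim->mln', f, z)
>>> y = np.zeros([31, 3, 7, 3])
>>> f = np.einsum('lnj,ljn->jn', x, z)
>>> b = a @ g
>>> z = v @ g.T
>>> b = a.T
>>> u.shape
(7, 7)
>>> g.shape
(13, 3)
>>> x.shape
(3, 7, 13)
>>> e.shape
(7, 13, 3)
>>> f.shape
(13, 7)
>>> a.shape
(3, 7, 13)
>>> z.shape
(7, 13, 13)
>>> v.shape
(7, 13, 3)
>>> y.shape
(31, 3, 7, 3)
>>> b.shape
(13, 7, 3)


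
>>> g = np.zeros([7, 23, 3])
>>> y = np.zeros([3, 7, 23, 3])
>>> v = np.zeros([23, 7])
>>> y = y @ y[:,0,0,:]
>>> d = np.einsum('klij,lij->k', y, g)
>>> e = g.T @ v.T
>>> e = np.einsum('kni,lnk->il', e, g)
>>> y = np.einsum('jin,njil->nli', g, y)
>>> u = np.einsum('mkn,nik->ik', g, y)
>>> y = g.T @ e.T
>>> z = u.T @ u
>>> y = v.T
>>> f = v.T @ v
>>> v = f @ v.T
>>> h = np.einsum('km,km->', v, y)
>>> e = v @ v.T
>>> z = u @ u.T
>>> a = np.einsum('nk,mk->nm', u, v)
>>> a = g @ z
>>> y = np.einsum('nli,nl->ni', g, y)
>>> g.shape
(7, 23, 3)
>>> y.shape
(7, 3)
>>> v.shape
(7, 23)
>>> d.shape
(3,)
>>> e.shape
(7, 7)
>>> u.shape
(3, 23)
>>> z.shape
(3, 3)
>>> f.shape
(7, 7)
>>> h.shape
()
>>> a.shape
(7, 23, 3)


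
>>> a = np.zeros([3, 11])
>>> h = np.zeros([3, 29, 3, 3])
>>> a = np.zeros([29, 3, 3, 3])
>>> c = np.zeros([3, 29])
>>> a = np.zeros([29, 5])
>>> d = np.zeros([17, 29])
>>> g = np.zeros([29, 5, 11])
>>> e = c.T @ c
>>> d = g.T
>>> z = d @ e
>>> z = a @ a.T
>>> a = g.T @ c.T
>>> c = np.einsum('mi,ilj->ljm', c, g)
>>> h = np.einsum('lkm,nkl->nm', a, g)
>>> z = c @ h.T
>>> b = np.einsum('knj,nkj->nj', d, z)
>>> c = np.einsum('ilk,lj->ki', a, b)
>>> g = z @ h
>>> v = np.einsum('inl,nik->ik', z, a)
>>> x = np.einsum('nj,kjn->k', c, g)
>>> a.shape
(11, 5, 3)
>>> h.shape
(29, 3)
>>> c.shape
(3, 11)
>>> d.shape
(11, 5, 29)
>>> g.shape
(5, 11, 3)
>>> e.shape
(29, 29)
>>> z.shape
(5, 11, 29)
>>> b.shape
(5, 29)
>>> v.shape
(5, 3)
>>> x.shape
(5,)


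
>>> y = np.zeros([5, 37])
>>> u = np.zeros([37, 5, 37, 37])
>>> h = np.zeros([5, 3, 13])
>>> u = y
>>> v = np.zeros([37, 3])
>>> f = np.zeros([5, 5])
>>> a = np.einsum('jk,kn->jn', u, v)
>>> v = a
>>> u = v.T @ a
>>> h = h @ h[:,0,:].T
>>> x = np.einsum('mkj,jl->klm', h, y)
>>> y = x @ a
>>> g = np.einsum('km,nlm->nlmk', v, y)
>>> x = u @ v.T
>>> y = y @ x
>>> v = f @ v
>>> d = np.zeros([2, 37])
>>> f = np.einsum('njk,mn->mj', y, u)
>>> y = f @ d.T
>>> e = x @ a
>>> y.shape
(3, 2)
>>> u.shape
(3, 3)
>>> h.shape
(5, 3, 5)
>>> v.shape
(5, 3)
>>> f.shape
(3, 37)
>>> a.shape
(5, 3)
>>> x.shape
(3, 5)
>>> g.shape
(3, 37, 3, 5)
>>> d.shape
(2, 37)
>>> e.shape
(3, 3)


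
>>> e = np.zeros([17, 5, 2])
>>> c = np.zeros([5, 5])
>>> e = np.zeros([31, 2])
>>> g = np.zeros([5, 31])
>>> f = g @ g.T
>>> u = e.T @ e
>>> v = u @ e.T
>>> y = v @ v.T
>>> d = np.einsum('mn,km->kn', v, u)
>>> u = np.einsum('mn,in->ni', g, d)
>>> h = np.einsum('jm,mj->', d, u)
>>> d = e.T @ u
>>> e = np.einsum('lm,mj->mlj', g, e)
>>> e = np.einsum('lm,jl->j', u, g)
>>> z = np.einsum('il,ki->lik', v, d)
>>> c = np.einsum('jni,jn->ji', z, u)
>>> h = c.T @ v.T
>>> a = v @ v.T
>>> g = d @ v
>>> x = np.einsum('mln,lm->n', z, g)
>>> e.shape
(5,)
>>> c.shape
(31, 2)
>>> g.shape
(2, 31)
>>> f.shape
(5, 5)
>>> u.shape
(31, 2)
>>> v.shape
(2, 31)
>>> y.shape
(2, 2)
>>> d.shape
(2, 2)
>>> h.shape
(2, 2)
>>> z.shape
(31, 2, 2)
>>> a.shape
(2, 2)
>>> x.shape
(2,)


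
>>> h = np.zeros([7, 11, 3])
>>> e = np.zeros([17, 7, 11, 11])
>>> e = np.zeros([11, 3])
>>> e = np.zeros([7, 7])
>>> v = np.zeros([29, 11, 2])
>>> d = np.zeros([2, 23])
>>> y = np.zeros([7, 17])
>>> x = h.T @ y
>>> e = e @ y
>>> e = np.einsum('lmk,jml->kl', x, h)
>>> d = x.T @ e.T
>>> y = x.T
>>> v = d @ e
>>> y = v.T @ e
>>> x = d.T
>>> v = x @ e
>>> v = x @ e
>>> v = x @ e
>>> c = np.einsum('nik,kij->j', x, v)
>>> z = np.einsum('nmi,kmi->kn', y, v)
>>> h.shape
(7, 11, 3)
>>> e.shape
(17, 3)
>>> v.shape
(17, 11, 3)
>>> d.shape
(17, 11, 17)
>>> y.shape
(3, 11, 3)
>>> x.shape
(17, 11, 17)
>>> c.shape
(3,)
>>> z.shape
(17, 3)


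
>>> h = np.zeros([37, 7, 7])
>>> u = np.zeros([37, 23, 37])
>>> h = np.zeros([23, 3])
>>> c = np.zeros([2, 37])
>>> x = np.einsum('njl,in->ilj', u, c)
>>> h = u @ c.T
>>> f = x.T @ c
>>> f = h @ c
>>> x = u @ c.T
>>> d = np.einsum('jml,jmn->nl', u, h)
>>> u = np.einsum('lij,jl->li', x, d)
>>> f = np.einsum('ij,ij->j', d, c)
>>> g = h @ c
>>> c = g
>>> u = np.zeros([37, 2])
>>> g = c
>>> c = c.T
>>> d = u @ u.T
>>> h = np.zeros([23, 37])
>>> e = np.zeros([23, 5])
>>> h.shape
(23, 37)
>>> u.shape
(37, 2)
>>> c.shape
(37, 23, 37)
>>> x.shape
(37, 23, 2)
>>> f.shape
(37,)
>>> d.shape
(37, 37)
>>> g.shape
(37, 23, 37)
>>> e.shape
(23, 5)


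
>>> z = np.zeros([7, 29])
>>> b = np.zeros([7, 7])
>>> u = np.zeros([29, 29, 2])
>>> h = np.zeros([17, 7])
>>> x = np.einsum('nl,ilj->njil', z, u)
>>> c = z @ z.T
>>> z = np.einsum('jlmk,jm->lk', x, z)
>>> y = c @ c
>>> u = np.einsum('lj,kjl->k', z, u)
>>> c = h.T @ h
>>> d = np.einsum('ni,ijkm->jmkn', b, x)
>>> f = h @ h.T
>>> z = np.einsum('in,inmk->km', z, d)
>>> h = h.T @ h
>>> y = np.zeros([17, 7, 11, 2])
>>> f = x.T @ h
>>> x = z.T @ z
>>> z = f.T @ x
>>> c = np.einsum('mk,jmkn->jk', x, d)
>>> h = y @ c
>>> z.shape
(7, 2, 29, 29)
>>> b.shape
(7, 7)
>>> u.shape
(29,)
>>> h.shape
(17, 7, 11, 29)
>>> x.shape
(29, 29)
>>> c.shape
(2, 29)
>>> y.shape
(17, 7, 11, 2)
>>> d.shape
(2, 29, 29, 7)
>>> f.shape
(29, 29, 2, 7)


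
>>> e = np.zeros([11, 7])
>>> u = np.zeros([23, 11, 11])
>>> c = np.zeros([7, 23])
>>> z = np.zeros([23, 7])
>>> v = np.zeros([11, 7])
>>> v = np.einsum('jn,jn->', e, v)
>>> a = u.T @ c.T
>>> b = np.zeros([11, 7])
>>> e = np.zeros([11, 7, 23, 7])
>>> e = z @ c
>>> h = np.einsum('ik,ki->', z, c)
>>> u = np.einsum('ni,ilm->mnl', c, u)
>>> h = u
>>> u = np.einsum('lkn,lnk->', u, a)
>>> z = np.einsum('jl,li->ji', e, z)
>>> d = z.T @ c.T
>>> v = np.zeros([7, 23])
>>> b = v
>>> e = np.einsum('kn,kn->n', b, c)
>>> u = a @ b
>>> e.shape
(23,)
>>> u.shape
(11, 11, 23)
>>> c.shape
(7, 23)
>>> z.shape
(23, 7)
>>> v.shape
(7, 23)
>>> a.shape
(11, 11, 7)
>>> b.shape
(7, 23)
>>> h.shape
(11, 7, 11)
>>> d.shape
(7, 7)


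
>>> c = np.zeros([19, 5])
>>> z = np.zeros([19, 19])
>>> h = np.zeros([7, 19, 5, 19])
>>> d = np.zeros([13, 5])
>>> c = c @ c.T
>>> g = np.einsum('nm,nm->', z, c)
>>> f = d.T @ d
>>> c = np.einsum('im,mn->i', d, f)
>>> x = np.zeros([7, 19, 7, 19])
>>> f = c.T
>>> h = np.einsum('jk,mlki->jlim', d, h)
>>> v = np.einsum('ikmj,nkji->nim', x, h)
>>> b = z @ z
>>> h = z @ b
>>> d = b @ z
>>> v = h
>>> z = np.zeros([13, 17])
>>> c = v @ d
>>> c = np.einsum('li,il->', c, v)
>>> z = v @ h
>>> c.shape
()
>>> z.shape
(19, 19)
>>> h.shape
(19, 19)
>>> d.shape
(19, 19)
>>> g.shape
()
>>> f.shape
(13,)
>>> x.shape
(7, 19, 7, 19)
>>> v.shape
(19, 19)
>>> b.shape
(19, 19)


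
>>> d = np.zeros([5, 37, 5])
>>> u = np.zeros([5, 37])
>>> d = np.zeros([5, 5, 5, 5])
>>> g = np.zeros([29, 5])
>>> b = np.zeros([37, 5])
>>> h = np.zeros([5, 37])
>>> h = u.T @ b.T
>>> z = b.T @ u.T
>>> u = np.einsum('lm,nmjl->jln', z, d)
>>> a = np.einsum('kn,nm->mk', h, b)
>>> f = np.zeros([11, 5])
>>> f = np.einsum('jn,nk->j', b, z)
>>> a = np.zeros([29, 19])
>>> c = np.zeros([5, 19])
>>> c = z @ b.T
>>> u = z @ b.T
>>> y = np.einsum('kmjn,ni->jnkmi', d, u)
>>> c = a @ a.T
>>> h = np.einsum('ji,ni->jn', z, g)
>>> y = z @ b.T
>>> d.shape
(5, 5, 5, 5)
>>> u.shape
(5, 37)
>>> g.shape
(29, 5)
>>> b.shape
(37, 5)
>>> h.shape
(5, 29)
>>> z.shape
(5, 5)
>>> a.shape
(29, 19)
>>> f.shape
(37,)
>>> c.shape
(29, 29)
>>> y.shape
(5, 37)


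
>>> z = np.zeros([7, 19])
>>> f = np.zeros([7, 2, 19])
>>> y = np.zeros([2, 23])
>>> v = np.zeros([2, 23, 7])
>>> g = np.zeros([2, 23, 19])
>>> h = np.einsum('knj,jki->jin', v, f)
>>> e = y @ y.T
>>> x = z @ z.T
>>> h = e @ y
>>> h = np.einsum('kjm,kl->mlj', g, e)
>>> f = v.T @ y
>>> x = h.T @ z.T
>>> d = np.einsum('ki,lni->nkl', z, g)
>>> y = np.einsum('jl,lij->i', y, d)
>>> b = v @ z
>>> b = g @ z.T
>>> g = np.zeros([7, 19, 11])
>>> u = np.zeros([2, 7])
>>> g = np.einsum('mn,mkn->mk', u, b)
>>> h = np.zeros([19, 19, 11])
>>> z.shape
(7, 19)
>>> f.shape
(7, 23, 23)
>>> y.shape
(7,)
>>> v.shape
(2, 23, 7)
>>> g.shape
(2, 23)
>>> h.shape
(19, 19, 11)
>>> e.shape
(2, 2)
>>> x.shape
(23, 2, 7)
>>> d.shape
(23, 7, 2)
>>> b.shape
(2, 23, 7)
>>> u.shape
(2, 7)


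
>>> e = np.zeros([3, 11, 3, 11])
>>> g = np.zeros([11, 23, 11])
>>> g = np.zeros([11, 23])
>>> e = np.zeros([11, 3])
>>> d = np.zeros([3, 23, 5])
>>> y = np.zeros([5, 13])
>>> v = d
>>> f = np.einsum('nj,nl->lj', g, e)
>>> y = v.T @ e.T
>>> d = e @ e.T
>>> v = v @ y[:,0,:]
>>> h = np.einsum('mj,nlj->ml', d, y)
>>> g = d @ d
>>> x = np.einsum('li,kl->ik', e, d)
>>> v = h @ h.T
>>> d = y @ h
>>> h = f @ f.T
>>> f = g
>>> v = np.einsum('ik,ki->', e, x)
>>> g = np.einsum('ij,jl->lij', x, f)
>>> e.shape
(11, 3)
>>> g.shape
(11, 3, 11)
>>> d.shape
(5, 23, 23)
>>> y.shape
(5, 23, 11)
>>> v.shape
()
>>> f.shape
(11, 11)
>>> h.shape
(3, 3)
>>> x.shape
(3, 11)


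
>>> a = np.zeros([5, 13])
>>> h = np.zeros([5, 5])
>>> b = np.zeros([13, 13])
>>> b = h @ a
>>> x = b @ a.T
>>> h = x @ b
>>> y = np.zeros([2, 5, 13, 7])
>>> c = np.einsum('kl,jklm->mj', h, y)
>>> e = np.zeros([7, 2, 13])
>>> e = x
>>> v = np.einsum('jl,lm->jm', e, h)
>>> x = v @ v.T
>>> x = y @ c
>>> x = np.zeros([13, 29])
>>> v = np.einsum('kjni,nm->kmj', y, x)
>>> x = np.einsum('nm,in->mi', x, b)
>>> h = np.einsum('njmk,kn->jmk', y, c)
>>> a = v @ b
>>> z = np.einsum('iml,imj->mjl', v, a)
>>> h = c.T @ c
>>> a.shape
(2, 29, 13)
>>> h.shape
(2, 2)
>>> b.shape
(5, 13)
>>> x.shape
(29, 5)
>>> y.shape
(2, 5, 13, 7)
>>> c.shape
(7, 2)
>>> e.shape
(5, 5)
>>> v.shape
(2, 29, 5)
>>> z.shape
(29, 13, 5)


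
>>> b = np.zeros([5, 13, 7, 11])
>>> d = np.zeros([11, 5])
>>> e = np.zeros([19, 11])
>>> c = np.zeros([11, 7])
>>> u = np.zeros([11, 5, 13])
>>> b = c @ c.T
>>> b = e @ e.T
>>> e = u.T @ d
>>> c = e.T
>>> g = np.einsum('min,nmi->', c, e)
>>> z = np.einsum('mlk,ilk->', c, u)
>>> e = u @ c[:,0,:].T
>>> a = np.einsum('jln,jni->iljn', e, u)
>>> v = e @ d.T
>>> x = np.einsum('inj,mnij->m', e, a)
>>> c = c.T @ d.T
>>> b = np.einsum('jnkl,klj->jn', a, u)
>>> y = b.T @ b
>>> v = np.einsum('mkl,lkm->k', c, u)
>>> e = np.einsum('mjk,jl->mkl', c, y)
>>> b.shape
(13, 5)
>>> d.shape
(11, 5)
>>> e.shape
(13, 11, 5)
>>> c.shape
(13, 5, 11)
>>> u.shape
(11, 5, 13)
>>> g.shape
()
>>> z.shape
()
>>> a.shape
(13, 5, 11, 5)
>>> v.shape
(5,)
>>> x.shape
(13,)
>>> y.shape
(5, 5)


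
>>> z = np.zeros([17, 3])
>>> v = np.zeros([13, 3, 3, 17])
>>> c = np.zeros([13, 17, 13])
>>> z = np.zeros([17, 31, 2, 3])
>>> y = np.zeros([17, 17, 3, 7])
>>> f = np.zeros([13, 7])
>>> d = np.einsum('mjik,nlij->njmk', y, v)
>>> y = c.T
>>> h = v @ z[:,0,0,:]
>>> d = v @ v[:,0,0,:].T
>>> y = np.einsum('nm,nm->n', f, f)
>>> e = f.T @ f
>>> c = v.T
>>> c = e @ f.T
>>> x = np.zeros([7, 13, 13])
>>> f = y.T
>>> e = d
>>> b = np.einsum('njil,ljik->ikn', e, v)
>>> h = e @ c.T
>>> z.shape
(17, 31, 2, 3)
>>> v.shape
(13, 3, 3, 17)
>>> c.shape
(7, 13)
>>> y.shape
(13,)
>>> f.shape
(13,)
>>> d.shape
(13, 3, 3, 13)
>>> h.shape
(13, 3, 3, 7)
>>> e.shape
(13, 3, 3, 13)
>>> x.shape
(7, 13, 13)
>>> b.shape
(3, 17, 13)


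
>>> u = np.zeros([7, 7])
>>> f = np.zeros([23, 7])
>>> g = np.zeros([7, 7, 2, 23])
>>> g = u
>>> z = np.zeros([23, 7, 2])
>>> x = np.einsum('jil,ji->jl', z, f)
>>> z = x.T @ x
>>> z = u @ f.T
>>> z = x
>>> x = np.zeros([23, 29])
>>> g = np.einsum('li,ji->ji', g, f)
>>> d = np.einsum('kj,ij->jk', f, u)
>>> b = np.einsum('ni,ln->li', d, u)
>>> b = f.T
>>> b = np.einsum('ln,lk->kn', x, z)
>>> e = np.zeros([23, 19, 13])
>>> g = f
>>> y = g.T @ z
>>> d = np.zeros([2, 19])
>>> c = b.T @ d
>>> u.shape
(7, 7)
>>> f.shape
(23, 7)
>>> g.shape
(23, 7)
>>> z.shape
(23, 2)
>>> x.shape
(23, 29)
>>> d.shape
(2, 19)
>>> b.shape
(2, 29)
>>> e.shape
(23, 19, 13)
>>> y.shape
(7, 2)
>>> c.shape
(29, 19)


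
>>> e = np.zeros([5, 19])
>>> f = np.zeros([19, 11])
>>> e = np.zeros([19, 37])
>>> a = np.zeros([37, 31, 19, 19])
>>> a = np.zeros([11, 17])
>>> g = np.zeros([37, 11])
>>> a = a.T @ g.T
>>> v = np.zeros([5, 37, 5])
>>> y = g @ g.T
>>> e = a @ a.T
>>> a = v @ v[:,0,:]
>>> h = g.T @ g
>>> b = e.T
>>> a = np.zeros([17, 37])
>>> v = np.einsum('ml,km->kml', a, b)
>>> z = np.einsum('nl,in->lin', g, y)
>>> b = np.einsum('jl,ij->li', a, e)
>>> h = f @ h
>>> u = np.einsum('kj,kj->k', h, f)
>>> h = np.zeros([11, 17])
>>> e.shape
(17, 17)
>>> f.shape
(19, 11)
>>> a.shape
(17, 37)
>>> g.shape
(37, 11)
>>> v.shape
(17, 17, 37)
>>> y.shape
(37, 37)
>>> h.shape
(11, 17)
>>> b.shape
(37, 17)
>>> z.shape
(11, 37, 37)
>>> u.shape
(19,)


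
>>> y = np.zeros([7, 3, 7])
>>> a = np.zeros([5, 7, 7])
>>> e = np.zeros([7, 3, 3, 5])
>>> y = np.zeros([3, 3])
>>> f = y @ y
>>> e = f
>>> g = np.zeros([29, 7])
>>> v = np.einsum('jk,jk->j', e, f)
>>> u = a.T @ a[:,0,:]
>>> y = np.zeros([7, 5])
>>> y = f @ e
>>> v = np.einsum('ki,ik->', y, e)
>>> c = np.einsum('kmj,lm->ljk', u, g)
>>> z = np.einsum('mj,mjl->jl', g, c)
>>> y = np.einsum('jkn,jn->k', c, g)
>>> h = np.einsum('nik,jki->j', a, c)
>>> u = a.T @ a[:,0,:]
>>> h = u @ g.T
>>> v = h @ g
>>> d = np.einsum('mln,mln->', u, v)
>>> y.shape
(7,)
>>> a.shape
(5, 7, 7)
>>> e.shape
(3, 3)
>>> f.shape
(3, 3)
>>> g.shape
(29, 7)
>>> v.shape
(7, 7, 7)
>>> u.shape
(7, 7, 7)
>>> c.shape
(29, 7, 7)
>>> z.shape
(7, 7)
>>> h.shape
(7, 7, 29)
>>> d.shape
()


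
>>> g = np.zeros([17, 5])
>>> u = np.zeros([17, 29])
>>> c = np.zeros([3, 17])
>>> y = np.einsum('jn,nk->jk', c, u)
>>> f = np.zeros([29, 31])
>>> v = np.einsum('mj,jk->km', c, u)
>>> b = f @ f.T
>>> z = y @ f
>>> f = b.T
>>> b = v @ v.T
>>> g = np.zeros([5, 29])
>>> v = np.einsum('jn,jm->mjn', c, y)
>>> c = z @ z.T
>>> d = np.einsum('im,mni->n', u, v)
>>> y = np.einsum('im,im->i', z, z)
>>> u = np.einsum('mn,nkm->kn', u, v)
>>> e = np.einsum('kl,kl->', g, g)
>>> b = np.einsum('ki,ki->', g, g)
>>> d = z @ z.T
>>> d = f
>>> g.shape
(5, 29)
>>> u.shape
(3, 29)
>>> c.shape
(3, 3)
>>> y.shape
(3,)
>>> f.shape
(29, 29)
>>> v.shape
(29, 3, 17)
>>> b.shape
()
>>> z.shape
(3, 31)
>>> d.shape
(29, 29)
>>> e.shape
()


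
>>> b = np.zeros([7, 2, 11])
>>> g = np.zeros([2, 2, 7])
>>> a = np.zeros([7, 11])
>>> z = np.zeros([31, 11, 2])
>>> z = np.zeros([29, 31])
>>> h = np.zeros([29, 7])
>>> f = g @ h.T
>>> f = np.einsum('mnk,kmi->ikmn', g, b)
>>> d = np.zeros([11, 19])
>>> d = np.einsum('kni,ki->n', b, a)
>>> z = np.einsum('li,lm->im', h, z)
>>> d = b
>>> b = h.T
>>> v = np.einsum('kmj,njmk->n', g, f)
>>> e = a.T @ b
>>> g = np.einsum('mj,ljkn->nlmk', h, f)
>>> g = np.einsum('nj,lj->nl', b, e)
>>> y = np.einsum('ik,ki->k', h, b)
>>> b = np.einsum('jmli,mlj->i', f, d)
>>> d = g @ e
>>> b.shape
(2,)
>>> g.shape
(7, 11)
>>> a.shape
(7, 11)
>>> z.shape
(7, 31)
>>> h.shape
(29, 7)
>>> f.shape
(11, 7, 2, 2)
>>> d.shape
(7, 29)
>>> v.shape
(11,)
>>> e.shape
(11, 29)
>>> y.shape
(7,)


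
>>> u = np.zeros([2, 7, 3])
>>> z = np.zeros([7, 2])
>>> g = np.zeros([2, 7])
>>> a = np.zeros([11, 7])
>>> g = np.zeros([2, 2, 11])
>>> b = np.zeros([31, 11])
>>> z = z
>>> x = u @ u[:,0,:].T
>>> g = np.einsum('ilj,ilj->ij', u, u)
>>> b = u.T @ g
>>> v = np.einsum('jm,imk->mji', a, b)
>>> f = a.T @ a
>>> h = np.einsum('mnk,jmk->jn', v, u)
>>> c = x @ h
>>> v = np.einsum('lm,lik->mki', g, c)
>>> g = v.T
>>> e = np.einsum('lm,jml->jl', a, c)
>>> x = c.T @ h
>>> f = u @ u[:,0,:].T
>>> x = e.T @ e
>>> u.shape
(2, 7, 3)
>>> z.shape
(7, 2)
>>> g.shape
(7, 11, 3)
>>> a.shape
(11, 7)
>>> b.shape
(3, 7, 3)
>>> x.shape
(11, 11)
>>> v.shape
(3, 11, 7)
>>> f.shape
(2, 7, 2)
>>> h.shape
(2, 11)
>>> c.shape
(2, 7, 11)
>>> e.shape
(2, 11)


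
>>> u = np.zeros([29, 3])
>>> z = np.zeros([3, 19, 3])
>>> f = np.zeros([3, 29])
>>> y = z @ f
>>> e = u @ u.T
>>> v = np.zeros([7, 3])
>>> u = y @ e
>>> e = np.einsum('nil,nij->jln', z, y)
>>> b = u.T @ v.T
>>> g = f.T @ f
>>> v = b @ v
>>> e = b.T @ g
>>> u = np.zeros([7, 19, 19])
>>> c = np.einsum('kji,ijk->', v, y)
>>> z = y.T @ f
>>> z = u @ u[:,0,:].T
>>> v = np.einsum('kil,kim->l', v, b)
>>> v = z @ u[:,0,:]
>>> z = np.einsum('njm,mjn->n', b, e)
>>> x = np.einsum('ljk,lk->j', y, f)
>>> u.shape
(7, 19, 19)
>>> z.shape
(29,)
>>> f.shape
(3, 29)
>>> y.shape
(3, 19, 29)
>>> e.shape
(7, 19, 29)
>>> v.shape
(7, 19, 19)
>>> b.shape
(29, 19, 7)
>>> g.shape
(29, 29)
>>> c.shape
()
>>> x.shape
(19,)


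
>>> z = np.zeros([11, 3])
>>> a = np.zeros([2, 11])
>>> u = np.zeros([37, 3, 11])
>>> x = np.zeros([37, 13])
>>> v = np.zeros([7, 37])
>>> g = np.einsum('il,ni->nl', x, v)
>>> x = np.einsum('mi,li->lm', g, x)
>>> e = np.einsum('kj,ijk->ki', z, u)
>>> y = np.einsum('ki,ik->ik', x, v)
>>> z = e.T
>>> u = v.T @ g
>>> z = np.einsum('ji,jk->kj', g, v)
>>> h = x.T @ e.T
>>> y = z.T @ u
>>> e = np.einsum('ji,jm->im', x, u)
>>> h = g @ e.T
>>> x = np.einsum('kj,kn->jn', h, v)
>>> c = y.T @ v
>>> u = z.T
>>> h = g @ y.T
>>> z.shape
(37, 7)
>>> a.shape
(2, 11)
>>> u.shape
(7, 37)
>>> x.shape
(7, 37)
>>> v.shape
(7, 37)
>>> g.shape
(7, 13)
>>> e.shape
(7, 13)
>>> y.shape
(7, 13)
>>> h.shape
(7, 7)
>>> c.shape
(13, 37)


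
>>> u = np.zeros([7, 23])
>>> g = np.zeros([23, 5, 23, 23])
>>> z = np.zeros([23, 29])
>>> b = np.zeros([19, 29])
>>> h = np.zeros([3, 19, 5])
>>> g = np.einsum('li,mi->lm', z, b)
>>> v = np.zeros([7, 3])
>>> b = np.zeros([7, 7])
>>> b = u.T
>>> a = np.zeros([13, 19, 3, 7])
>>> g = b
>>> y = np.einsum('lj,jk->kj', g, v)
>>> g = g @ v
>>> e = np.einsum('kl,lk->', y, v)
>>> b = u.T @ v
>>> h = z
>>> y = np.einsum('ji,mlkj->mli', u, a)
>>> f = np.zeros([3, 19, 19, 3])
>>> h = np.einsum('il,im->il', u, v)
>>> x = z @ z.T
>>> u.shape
(7, 23)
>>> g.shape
(23, 3)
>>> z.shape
(23, 29)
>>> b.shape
(23, 3)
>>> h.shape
(7, 23)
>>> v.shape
(7, 3)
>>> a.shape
(13, 19, 3, 7)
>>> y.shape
(13, 19, 23)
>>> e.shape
()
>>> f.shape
(3, 19, 19, 3)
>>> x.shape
(23, 23)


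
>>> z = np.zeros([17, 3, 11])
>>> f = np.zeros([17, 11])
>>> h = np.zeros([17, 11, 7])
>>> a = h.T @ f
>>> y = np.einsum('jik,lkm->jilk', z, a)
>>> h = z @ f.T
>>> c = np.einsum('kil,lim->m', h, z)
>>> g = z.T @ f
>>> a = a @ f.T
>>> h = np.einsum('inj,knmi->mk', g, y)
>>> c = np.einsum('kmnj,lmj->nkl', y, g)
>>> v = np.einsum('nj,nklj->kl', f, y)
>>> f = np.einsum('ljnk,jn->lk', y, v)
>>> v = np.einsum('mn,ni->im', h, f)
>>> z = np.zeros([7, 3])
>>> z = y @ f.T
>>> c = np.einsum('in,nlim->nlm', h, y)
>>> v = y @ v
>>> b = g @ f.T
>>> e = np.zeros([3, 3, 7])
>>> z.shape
(17, 3, 7, 17)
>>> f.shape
(17, 11)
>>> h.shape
(7, 17)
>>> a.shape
(7, 11, 17)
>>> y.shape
(17, 3, 7, 11)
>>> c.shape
(17, 3, 11)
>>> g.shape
(11, 3, 11)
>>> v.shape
(17, 3, 7, 7)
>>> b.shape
(11, 3, 17)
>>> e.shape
(3, 3, 7)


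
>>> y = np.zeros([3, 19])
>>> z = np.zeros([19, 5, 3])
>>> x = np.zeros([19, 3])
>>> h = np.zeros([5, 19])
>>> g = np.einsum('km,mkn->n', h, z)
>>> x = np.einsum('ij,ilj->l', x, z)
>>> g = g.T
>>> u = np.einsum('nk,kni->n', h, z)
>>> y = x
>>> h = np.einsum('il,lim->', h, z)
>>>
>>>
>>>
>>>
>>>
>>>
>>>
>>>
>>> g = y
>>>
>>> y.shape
(5,)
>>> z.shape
(19, 5, 3)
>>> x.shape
(5,)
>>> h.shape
()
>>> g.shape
(5,)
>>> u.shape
(5,)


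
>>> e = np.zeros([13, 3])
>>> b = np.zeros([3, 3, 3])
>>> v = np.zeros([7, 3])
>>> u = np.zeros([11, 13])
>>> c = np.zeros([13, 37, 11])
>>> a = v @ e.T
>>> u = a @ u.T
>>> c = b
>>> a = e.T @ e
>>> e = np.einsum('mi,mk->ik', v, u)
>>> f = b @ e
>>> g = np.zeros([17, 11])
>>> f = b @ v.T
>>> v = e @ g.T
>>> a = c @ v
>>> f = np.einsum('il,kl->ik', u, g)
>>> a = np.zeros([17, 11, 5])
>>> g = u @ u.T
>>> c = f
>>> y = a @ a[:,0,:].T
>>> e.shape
(3, 11)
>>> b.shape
(3, 3, 3)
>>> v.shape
(3, 17)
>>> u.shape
(7, 11)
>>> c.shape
(7, 17)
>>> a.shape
(17, 11, 5)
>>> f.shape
(7, 17)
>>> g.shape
(7, 7)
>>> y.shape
(17, 11, 17)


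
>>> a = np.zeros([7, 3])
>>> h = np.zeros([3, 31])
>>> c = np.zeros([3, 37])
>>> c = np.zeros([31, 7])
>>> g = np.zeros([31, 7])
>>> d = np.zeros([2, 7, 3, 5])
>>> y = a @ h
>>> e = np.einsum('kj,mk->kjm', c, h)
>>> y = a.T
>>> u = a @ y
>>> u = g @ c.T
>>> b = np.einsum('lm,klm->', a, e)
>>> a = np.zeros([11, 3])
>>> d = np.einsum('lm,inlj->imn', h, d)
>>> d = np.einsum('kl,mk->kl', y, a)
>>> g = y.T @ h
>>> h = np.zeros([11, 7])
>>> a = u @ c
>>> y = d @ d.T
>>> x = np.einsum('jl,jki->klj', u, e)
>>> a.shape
(31, 7)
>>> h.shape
(11, 7)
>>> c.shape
(31, 7)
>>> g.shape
(7, 31)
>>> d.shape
(3, 7)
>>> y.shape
(3, 3)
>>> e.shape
(31, 7, 3)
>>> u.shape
(31, 31)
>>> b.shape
()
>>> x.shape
(7, 31, 31)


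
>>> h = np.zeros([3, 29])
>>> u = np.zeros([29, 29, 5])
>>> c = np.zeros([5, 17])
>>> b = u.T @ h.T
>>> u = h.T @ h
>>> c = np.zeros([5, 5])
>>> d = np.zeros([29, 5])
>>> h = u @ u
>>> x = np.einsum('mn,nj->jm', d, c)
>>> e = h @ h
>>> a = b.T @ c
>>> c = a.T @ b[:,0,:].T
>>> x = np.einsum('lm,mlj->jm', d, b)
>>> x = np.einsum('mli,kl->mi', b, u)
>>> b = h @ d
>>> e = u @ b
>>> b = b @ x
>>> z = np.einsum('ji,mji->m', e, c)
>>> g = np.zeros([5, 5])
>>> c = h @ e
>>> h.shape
(29, 29)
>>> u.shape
(29, 29)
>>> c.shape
(29, 5)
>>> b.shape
(29, 3)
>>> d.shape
(29, 5)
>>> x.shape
(5, 3)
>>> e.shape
(29, 5)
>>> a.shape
(3, 29, 5)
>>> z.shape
(5,)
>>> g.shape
(5, 5)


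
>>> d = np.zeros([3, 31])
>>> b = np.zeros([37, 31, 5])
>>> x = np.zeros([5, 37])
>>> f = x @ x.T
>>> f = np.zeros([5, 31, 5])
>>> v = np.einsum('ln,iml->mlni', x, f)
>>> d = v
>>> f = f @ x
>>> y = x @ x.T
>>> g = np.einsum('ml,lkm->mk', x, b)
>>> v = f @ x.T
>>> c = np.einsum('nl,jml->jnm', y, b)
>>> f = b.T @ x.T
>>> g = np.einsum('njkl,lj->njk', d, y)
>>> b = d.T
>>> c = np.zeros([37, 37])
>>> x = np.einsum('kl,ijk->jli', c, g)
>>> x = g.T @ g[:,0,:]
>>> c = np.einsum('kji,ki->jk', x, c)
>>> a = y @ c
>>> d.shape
(31, 5, 37, 5)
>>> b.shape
(5, 37, 5, 31)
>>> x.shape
(37, 5, 37)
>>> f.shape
(5, 31, 5)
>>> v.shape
(5, 31, 5)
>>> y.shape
(5, 5)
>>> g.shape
(31, 5, 37)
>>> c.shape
(5, 37)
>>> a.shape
(5, 37)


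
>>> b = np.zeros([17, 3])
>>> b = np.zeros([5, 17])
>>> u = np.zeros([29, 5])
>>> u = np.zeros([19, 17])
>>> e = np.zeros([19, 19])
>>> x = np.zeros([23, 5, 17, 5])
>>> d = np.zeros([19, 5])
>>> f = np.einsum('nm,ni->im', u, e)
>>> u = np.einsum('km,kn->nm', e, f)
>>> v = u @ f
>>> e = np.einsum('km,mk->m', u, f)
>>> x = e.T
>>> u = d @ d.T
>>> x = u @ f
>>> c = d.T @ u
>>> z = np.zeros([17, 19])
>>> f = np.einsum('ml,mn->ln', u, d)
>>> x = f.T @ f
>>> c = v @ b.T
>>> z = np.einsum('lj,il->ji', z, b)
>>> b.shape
(5, 17)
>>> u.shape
(19, 19)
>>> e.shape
(19,)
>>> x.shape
(5, 5)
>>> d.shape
(19, 5)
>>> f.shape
(19, 5)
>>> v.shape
(17, 17)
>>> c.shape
(17, 5)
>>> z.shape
(19, 5)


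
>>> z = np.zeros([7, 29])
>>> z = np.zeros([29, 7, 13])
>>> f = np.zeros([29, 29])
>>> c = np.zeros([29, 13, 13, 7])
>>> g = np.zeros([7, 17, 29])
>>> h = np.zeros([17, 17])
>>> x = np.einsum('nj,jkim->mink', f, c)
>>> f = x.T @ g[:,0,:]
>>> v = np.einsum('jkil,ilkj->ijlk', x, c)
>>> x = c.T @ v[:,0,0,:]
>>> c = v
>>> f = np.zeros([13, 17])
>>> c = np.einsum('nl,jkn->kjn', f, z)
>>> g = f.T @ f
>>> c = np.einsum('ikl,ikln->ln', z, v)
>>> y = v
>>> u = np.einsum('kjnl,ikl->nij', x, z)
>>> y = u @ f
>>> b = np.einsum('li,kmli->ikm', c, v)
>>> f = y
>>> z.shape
(29, 7, 13)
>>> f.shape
(13, 29, 17)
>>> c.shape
(13, 13)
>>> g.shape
(17, 17)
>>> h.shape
(17, 17)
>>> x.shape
(7, 13, 13, 13)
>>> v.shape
(29, 7, 13, 13)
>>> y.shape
(13, 29, 17)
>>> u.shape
(13, 29, 13)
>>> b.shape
(13, 29, 7)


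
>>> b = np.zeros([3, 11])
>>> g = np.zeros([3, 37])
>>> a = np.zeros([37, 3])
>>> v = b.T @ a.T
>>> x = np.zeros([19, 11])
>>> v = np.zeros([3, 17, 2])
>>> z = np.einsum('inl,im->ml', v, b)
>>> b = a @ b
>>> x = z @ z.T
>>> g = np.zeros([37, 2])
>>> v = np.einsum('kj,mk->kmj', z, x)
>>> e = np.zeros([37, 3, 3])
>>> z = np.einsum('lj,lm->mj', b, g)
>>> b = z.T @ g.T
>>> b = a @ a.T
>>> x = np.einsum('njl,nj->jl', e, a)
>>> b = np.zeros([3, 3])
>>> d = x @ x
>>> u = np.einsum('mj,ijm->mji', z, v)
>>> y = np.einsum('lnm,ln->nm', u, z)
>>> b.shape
(3, 3)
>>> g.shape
(37, 2)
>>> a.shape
(37, 3)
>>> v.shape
(11, 11, 2)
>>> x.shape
(3, 3)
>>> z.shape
(2, 11)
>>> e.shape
(37, 3, 3)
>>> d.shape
(3, 3)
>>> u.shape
(2, 11, 11)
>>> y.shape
(11, 11)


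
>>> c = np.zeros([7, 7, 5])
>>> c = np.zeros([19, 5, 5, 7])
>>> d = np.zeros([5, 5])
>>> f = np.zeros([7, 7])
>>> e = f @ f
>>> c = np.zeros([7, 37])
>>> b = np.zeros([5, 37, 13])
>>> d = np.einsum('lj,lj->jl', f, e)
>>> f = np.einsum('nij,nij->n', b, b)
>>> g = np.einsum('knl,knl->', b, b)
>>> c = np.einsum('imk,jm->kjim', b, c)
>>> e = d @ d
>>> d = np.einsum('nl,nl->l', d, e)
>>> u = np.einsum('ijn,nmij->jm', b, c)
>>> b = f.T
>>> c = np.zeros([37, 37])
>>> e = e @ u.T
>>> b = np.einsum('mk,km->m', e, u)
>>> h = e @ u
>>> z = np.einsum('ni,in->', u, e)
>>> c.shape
(37, 37)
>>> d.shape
(7,)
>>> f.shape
(5,)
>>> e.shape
(7, 37)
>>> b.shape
(7,)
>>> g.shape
()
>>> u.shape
(37, 7)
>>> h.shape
(7, 7)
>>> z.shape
()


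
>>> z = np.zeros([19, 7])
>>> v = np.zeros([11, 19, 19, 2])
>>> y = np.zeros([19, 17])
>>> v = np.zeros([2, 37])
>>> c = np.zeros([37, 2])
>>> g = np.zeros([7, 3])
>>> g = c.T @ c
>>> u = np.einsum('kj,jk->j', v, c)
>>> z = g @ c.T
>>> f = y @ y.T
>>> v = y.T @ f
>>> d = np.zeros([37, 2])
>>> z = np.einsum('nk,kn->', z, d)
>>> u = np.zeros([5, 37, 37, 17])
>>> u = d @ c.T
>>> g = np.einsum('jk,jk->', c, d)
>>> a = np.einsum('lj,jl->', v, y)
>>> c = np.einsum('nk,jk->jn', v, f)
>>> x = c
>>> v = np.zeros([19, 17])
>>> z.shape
()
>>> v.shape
(19, 17)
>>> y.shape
(19, 17)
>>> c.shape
(19, 17)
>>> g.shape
()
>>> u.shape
(37, 37)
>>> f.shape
(19, 19)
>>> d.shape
(37, 2)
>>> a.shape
()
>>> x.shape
(19, 17)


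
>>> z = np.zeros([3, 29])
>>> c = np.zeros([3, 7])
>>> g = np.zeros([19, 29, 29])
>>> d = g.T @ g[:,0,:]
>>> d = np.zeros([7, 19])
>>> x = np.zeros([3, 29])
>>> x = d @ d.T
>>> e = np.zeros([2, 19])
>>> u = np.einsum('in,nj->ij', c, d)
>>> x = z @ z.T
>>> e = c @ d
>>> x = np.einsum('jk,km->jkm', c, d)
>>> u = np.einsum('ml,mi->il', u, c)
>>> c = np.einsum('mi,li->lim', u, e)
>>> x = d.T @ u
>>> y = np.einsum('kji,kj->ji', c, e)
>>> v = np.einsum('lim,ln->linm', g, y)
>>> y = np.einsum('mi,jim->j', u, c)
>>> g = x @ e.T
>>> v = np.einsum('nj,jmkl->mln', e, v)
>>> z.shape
(3, 29)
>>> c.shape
(3, 19, 7)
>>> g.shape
(19, 3)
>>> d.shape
(7, 19)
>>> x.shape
(19, 19)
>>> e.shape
(3, 19)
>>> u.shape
(7, 19)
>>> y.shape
(3,)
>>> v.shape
(29, 29, 3)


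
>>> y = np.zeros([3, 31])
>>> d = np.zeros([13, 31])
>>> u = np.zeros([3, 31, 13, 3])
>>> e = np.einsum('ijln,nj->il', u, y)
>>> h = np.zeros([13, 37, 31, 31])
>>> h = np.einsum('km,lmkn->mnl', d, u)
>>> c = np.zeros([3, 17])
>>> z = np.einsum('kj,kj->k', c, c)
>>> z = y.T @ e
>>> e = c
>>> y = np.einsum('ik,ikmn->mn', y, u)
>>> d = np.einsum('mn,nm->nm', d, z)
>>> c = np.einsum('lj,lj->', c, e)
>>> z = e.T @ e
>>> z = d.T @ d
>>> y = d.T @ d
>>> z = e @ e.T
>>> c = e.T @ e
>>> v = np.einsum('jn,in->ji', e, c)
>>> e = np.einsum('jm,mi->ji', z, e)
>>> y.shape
(13, 13)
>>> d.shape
(31, 13)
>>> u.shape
(3, 31, 13, 3)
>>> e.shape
(3, 17)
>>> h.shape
(31, 3, 3)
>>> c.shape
(17, 17)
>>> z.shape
(3, 3)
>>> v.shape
(3, 17)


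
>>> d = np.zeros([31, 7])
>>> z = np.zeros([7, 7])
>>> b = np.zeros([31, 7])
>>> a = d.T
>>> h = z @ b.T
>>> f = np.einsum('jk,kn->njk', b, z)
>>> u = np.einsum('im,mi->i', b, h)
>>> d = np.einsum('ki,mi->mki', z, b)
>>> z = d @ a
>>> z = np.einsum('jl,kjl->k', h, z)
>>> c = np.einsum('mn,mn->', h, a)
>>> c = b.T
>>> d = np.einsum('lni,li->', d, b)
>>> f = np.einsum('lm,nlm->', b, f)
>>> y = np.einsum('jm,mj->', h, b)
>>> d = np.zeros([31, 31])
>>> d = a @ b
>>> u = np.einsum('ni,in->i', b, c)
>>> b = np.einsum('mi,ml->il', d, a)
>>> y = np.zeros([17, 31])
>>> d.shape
(7, 7)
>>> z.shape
(31,)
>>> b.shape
(7, 31)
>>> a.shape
(7, 31)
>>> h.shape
(7, 31)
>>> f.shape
()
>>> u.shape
(7,)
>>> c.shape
(7, 31)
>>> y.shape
(17, 31)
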